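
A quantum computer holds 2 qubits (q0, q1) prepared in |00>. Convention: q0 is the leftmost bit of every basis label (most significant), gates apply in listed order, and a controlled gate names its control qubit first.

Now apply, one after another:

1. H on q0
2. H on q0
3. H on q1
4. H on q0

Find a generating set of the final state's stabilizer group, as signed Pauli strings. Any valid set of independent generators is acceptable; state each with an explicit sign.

The stabilizer group can be generated by +XI, +IX, among other valid generating sets. Key observation: steps 1-2 multiply out to the identity, so the circuit reduces to the remaining gates.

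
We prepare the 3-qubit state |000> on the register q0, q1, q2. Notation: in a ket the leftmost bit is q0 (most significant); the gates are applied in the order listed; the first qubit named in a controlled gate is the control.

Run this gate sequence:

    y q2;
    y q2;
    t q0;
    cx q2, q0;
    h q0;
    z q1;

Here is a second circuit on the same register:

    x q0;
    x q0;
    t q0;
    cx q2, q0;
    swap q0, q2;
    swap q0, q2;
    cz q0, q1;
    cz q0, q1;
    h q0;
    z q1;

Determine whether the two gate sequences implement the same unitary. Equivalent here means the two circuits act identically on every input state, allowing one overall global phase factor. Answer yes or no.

Yes: on every input state the two circuits agree up to one overall phase factor.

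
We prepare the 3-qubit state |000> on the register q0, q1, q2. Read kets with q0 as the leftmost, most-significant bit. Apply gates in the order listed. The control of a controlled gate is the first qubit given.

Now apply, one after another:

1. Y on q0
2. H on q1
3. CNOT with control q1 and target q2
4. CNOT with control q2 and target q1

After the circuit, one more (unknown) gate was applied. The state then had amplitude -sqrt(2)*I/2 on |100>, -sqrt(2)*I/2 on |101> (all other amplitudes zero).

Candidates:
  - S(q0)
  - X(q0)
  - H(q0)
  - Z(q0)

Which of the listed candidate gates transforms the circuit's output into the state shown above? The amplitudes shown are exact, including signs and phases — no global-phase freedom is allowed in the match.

It was Z(q0) that produced the state shown.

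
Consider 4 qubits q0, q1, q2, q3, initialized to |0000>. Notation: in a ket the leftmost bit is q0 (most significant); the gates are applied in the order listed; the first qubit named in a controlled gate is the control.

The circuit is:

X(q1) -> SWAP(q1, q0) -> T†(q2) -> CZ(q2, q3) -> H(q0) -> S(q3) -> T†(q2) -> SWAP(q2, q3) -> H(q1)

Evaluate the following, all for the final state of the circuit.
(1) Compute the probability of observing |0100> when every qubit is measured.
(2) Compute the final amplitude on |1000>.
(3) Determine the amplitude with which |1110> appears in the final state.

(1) Outcome |0100> occurs with probability 1/4.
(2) The final state's coefficient on |1000> equals -1/2.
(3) The amplitude on |1110> is 0.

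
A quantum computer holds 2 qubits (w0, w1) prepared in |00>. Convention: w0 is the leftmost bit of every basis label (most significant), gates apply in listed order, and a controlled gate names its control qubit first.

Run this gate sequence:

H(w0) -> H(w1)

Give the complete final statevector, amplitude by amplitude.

After the circuit, the state carries amplitude 1/2 on |00>, 1/2 on |01>, 1/2 on |10>, 1/2 on |11>.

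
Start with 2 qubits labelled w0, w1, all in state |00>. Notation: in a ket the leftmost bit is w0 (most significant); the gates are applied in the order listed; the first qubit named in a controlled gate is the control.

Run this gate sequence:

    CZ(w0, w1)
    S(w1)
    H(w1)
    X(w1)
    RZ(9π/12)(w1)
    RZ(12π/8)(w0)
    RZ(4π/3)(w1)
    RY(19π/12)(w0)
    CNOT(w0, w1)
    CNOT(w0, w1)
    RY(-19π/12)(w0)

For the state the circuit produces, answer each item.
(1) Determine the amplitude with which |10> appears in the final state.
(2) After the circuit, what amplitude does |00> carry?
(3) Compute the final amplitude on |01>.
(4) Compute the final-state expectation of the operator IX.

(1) |10> carries amplitude 0 in the final state. Key observation: the block from step 8 through step 11 cancels to the identity and can be dropped.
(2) The amplitude on |00> is sqrt(2)*exp(5*I*pi/24)/2.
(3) |01> carries amplitude sqrt(2)*exp(7*I*pi/24)/2 in the final state.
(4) In the final state, IX has expectation sqrt(2)/4 + sqrt(6)/4.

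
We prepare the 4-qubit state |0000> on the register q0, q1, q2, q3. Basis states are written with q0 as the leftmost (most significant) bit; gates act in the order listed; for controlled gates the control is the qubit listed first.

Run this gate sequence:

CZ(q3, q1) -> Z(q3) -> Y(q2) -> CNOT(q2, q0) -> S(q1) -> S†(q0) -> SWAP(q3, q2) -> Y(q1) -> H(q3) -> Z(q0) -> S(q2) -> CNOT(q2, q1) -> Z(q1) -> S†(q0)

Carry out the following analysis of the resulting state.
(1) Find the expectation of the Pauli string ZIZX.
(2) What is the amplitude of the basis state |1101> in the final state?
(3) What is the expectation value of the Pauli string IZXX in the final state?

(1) The expectation value of ZIZX is 1.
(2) The final state's coefficient on |1101> equals -sqrt(2)/2.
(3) The expectation value of IZXX is 0.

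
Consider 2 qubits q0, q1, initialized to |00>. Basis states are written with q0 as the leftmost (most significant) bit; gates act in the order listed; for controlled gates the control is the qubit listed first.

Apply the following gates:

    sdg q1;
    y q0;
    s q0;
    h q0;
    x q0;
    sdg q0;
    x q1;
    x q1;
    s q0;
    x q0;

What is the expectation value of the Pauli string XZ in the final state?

The observable XZ averages to -1. Key observation: the block from step 5 through step 10 cancels to the identity and can be dropped.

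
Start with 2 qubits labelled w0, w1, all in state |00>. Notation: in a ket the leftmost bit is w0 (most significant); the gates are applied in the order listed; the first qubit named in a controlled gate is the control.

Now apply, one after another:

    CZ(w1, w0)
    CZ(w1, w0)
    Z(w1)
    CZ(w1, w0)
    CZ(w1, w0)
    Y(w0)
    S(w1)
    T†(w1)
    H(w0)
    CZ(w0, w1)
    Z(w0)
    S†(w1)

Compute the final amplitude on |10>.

The final state's coefficient on |10> equals sqrt(2)*I/2.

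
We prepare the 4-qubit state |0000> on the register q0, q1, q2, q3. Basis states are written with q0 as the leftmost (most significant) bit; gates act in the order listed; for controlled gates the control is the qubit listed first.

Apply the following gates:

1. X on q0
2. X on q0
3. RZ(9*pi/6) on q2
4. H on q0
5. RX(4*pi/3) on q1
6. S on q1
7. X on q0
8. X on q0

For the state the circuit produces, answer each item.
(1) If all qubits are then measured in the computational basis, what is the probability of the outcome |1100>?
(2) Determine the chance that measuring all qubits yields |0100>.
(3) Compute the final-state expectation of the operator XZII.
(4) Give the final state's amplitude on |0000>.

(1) The probability of measuring |1100> is 3/8.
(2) Outcome |0100> occurs with probability 3/8.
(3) In the final state, XZII has expectation -1/2.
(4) The amplitude on |0000> is sqrt(2)*exp(I*pi/4)/4.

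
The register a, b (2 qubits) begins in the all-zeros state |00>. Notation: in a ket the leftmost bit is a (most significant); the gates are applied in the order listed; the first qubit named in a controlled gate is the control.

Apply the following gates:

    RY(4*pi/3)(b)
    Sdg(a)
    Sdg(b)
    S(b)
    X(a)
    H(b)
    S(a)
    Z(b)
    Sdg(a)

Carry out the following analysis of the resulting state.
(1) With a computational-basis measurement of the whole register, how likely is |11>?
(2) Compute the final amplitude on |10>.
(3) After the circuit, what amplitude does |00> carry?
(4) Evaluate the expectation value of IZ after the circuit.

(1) Outcome |11> occurs with probability sqrt(3)/4 + 1/2.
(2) |10> carries amplitude -sqrt(2)/4 + sqrt(6)/4 in the final state.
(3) |00> carries amplitude 0 in the final state.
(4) In the final state, IZ has expectation -sqrt(3)/2.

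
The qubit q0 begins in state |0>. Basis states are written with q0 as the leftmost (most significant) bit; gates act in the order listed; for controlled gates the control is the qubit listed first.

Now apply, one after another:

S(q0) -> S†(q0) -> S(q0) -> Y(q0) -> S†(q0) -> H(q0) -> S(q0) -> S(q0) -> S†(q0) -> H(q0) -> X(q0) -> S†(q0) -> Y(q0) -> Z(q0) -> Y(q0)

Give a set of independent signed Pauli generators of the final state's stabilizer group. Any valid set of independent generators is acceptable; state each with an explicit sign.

One valid set of independent stabilizer generators is +X (any independent generating set of the same group is equally correct).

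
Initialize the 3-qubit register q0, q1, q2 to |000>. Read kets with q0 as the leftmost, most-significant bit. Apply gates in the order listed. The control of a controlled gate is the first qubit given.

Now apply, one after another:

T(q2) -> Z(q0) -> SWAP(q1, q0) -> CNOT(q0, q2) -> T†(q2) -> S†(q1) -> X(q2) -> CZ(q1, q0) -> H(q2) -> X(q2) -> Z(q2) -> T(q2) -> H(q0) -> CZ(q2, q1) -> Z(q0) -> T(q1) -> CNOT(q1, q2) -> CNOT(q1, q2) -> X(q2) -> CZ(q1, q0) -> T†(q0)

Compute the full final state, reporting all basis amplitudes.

The resulting statevector has amplitude -exp(I*pi/4)/2 on |000>, -1/2 on |001>, 0 on |010>, 0 on |011>, 1/2 on |100>, -exp(3*I*pi/4)/2 on |101>, 0 on |110>, 0 on |111>.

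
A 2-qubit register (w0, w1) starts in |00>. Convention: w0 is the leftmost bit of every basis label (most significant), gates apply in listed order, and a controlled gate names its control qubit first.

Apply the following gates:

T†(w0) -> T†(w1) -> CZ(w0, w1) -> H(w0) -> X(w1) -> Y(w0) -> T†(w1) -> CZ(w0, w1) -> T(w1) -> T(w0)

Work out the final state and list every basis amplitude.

The resulting statevector has amplitude 0 on |00>, -sqrt(2)*I/2 on |01>, 0 on |10>, -sqrt(2)*exp(3*I*pi/4)/2 on |11>.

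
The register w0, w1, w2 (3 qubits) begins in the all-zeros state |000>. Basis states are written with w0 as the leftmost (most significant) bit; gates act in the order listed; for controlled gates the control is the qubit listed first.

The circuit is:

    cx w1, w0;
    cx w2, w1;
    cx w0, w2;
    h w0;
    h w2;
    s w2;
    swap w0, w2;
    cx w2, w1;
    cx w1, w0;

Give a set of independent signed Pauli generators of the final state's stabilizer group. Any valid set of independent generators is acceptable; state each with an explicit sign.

The stabilizer group can be generated by +YIZ, +ZXY, +IZZ, among other valid generating sets.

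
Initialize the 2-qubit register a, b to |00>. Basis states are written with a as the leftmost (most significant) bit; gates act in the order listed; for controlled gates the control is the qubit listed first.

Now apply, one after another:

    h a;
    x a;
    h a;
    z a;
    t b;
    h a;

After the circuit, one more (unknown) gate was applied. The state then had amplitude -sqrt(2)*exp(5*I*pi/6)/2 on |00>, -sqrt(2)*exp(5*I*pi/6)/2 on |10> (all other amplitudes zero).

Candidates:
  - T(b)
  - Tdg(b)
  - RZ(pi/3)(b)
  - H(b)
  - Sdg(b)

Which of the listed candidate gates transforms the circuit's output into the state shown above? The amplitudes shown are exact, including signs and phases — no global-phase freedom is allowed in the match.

The applied gate was RZ(pi/3)(b). Key observation: gates 1-4 undo each other exactly, leaving only the rest of the circuit to track.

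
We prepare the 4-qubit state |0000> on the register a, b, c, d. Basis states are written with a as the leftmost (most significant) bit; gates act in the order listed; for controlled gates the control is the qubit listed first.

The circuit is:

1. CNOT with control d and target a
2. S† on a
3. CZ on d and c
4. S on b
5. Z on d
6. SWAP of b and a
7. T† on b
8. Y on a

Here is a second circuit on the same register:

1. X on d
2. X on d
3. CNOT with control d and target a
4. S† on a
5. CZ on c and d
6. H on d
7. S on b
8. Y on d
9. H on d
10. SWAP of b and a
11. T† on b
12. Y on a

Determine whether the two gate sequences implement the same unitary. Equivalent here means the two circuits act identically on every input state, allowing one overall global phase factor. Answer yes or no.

No — the two circuits implement different unitaries, even allowing a global phase.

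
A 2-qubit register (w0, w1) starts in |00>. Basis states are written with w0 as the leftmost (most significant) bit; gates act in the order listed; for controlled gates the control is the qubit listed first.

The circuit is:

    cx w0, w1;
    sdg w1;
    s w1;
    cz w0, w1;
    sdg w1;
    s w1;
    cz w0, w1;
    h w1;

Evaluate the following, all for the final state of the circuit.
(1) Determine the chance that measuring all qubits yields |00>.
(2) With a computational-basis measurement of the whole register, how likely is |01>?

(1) The probability of measuring |00> is 1/2. Key observation: gates 4-7 undo each other exactly, leaving only the rest of the circuit to track.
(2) Outcome |01> occurs with probability 1/2.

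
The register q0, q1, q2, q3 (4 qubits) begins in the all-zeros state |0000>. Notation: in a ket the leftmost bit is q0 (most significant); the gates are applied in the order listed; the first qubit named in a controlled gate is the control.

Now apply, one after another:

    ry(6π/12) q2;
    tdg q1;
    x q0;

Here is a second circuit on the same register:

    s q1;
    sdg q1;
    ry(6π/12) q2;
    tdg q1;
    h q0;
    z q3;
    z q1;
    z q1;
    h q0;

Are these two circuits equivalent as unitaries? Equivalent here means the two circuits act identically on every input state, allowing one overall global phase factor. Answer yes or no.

No, they are not equivalent — no single phase factor reconciles the two unitaries.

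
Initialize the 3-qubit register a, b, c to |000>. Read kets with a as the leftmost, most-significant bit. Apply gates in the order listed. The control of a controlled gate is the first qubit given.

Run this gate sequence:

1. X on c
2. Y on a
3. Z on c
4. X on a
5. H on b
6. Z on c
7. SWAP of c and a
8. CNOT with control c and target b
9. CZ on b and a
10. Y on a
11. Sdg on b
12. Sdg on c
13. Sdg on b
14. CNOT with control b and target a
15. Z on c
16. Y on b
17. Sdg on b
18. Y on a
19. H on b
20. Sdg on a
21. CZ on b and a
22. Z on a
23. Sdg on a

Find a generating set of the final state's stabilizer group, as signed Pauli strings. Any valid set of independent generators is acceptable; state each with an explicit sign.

The final state is stabilized by the group generated by -YII, +IXI, +IIZ; other independent generating sets are equally valid.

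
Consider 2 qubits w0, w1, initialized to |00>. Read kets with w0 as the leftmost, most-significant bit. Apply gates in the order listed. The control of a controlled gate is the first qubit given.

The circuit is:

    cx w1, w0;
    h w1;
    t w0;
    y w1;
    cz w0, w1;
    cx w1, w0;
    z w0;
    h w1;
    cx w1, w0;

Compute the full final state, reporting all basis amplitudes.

The resulting statevector has amplitude -I/2 on |00>, I/2 on |01>, -I/2 on |10>, -I/2 on |11>.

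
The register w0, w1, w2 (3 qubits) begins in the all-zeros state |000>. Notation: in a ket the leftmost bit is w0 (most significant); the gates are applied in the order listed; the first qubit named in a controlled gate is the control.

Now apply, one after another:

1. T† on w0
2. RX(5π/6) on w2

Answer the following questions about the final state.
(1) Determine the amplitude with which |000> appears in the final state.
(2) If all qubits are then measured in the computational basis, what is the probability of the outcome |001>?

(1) The final state's coefficient on |000> equals -sqrt(2)/4 + sqrt(6)/4.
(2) The probability of measuring |001> is sqrt(3)/4 + 1/2.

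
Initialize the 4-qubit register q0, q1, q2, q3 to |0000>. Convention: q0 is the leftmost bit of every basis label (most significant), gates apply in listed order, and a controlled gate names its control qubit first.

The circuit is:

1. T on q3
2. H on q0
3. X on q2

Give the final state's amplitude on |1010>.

The amplitude on |1010> is sqrt(2)/2.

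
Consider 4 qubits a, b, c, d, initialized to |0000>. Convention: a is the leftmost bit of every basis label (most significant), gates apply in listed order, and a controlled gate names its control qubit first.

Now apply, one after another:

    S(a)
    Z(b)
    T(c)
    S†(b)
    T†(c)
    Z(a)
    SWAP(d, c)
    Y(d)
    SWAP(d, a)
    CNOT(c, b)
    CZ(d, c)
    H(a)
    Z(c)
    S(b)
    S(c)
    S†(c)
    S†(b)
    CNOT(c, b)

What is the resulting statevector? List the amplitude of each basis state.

The final amplitudes are sqrt(2)*I/2 on |0000>, -sqrt(2)*I/2 on |1000>, and 0 on every other basis state. Key observation: gates 15-16 undo each other exactly, leaving only the rest of the circuit to track.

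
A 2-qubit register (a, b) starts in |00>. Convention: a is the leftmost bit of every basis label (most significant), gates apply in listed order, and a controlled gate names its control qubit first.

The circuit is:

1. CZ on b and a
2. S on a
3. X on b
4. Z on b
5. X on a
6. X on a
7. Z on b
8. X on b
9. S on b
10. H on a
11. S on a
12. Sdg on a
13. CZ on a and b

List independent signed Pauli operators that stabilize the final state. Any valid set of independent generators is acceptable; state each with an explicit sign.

One valid set of independent stabilizer generators is +XI, +IZ (any independent generating set of the same group is equally correct).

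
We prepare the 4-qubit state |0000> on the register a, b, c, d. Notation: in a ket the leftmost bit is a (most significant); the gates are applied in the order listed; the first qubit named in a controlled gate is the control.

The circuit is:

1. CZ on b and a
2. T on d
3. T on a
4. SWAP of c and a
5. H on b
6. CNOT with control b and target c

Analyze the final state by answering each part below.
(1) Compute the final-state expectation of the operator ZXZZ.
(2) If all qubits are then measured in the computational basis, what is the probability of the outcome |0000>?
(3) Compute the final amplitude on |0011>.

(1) The expectation value of ZXZZ is 0.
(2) The probability of measuring |0000> is 1/2.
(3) |0011> carries amplitude 0 in the final state.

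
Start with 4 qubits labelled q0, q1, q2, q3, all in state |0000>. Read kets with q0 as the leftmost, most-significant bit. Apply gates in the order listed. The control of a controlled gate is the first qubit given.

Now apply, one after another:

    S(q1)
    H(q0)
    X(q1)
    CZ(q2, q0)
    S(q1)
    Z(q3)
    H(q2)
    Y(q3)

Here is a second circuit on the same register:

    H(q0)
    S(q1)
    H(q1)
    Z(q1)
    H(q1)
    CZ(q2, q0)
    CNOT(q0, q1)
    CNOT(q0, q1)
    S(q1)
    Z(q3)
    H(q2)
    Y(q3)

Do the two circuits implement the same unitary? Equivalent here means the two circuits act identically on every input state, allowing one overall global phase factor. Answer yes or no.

Yes — the two circuits implement the same unitary up to a global phase.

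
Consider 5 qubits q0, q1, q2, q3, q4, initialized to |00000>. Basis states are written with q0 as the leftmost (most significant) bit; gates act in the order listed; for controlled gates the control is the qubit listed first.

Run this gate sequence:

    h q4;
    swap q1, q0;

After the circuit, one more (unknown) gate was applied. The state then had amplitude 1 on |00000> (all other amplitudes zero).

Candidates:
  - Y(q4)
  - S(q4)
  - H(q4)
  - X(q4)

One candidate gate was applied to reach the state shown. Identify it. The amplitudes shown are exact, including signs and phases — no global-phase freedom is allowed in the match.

It was H(q4) that produced the state shown.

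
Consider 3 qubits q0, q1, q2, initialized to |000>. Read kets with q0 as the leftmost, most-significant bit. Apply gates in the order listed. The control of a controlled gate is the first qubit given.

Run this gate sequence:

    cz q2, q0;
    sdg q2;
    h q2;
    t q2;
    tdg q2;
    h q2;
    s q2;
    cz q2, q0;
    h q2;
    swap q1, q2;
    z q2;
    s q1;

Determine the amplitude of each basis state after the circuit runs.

The final amplitudes are sqrt(2)/2 on |000>, sqrt(2)*I/2 on |010>, and 0 on every other basis state. Key observation: steps 1-8 multiply out to the identity, so the circuit reduces to the remaining gates.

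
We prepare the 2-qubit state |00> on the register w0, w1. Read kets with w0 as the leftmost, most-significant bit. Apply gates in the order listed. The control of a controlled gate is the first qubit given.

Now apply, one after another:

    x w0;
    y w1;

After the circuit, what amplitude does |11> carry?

The final state's coefficient on |11> equals I.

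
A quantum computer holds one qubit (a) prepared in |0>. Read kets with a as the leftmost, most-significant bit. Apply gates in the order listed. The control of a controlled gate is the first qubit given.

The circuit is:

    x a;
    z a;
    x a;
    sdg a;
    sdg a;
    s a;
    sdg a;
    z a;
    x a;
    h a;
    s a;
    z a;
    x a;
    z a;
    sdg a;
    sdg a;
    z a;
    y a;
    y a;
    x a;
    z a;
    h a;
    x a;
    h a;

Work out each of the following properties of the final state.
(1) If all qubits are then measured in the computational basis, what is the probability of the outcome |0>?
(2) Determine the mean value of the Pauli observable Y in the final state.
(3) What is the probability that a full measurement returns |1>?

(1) Outcome |0> occurs with probability 1/2.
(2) The expectation value of Y is -1.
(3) The probability of measuring |1> is 1/2.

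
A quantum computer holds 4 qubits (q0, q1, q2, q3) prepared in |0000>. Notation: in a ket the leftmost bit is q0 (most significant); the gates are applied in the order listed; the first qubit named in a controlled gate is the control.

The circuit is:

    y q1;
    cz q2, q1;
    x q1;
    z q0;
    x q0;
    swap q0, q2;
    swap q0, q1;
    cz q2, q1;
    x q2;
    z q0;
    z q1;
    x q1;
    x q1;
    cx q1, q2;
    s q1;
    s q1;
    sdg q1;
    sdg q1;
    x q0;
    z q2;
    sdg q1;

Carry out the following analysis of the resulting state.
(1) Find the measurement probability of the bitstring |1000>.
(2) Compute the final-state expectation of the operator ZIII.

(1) Outcome |1000> occurs with probability 1. Key observation: steps 15-18 multiply out to the identity, so the circuit reduces to the remaining gates.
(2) In the final state, ZIII has expectation -1.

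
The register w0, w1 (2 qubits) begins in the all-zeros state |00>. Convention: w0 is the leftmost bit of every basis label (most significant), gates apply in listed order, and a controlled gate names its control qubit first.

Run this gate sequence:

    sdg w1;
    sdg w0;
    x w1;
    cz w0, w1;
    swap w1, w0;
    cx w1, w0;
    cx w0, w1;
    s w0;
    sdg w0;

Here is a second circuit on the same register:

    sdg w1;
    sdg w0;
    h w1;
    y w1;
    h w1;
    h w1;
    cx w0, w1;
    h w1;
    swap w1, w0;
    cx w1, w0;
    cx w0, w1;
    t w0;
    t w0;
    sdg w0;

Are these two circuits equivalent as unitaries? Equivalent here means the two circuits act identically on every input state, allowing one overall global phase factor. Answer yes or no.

No, they are not equivalent — no single phase factor reconciles the two unitaries.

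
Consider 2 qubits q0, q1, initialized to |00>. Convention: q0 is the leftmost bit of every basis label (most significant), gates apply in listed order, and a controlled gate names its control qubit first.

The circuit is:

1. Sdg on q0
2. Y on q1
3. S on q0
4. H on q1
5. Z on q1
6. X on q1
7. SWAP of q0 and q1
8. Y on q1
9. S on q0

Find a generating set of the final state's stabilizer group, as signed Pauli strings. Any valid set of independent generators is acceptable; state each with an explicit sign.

One valid set of independent stabilizer generators is +YI, -IZ (any independent generating set of the same group is equally correct).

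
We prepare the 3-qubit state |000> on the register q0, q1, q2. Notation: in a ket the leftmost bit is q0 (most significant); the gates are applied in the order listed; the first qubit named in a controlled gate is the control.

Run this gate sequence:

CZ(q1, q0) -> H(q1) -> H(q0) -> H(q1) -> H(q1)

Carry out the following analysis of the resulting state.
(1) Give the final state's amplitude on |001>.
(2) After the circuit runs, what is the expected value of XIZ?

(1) |001> carries amplitude 0 in the final state. Key observation: steps 4-5 multiply out to the identity, so the circuit reduces to the remaining gates.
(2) The observable XIZ averages to 1.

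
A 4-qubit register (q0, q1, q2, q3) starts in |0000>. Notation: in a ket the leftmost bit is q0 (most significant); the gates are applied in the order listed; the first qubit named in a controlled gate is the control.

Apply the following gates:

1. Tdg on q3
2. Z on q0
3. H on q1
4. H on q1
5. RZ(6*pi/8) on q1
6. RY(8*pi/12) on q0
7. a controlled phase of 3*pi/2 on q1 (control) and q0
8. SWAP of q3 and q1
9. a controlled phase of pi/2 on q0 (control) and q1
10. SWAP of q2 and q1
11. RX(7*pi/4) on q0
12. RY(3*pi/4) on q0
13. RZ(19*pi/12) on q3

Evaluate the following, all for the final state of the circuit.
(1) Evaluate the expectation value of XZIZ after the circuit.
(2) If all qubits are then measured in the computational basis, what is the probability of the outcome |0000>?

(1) The expectation value of XZIZ is -sqrt(6)/4 - 1/4. Key observation: the block from step 3 through step 4 cancels to the identity and can be dropped.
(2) Outcome |0000> occurs with probability 5/8 - sqrt(6)/8.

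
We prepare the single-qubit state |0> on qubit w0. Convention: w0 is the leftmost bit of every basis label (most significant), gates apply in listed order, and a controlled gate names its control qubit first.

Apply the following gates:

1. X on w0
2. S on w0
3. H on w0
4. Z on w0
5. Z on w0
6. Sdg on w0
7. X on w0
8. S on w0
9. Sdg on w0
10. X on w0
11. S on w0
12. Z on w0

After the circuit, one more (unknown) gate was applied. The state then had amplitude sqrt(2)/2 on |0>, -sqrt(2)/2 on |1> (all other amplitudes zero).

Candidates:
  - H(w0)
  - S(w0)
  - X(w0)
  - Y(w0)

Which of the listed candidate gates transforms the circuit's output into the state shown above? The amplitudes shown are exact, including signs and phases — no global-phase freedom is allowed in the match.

The applied gate was Y(w0). Key observation: the block from step 5 through step 12 cancels to the identity and can be dropped.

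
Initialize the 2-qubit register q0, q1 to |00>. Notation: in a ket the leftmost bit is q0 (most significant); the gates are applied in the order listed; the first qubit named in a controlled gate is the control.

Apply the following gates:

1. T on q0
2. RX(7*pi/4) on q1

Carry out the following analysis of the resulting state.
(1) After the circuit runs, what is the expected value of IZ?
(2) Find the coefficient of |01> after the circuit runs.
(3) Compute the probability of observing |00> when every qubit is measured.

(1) In the final state, IZ has expectation sqrt(2)/2.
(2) The final state's coefficient on |01> equals -I*sqrt(2 - sqrt(2))/2.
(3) Outcome |00> occurs with probability sqrt(2)/4 + 1/2.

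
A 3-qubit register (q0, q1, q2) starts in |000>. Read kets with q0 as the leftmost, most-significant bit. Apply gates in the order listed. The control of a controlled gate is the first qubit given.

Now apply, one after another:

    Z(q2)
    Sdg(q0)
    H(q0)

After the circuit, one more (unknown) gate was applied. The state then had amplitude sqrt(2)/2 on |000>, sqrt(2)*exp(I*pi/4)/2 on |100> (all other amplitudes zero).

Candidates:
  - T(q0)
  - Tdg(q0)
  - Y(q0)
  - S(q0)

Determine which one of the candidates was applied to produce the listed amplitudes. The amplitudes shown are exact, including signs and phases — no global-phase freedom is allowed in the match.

The applied gate was T(q0).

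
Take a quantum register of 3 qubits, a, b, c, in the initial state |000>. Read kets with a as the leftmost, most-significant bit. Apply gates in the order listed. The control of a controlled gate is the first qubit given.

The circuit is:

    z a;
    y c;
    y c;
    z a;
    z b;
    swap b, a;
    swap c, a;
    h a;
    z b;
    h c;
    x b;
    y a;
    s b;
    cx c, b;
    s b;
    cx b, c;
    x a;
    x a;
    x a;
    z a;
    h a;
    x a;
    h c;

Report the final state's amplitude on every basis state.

The final amplitudes are 0 on |000>, 0 on |001>, 0 on |010>, 0 on |011>, -1/2 on |100>, 1/2 on |101>, -I/2 on |110>, I/2 on |111>.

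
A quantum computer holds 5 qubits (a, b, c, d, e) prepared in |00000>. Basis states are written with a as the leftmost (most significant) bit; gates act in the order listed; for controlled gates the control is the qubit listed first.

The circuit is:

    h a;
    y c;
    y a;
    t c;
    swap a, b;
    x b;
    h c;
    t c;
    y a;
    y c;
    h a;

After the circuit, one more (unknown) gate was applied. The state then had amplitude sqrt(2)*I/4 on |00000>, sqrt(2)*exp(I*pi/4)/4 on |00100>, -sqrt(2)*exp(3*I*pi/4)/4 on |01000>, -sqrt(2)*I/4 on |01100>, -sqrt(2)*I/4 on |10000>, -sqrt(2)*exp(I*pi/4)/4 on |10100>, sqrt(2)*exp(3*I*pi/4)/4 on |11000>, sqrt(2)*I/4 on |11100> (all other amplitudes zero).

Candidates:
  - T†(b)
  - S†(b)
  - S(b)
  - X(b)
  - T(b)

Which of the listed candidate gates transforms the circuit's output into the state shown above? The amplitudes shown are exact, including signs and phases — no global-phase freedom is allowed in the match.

It was T(b) that produced the state shown.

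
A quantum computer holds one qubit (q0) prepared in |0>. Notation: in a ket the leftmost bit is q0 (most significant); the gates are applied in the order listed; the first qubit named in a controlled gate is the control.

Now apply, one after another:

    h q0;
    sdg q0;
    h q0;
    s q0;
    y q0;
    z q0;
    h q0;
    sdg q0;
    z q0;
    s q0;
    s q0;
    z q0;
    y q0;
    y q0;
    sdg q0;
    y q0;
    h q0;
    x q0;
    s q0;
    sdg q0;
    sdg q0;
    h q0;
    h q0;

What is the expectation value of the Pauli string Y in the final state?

The expectation value of Y is -1.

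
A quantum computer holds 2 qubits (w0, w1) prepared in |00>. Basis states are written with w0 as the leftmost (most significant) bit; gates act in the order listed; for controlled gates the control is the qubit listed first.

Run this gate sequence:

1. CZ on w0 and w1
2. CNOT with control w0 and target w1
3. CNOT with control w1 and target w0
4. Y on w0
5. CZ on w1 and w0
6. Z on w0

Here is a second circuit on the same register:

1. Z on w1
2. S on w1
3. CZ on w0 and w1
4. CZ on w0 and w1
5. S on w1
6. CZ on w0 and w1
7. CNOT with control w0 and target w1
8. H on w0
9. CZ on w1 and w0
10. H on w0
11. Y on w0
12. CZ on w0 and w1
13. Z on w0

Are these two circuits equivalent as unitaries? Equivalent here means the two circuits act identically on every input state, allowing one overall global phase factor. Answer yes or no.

Yes, they are equivalent — the unitaries differ by at most a global phase.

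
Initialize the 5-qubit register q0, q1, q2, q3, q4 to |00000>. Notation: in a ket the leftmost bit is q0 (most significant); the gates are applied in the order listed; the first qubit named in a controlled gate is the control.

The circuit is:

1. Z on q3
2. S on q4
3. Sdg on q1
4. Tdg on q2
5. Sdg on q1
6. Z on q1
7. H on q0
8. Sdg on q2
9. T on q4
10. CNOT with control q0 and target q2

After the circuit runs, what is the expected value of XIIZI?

In the final state, XIIZI has expectation 0.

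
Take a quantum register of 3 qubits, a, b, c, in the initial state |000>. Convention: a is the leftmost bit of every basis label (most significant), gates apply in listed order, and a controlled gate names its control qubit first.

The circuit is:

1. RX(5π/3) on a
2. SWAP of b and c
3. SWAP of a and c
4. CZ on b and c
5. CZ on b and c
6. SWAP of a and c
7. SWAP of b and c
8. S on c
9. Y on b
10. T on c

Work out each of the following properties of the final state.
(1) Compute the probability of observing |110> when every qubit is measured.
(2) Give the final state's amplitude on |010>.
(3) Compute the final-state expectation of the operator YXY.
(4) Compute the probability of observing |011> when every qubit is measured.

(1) The probability of measuring |110> is 1/4. Key observation: the block from step 2 through step 7 cancels to the identity and can be dropped.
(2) |010> carries amplitude -sqrt(3)*I/2 in the final state.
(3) In the final state, YXY has expectation 0.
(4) A full measurement returns |011> with probability 0.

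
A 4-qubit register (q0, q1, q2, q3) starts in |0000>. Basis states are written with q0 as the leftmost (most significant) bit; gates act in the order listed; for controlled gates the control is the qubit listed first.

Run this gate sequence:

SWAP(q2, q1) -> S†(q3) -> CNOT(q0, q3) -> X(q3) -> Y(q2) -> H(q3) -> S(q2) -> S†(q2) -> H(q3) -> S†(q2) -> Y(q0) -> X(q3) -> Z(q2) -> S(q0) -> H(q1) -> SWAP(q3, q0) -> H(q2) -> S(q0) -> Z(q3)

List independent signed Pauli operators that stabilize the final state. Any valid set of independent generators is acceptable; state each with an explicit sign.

One valid set of independent stabilizer generators is +IXII, -IIXI, +ZIII, -IIIZ (any independent generating set of the same group is equally correct). Key observation: the block from step 6 through step 9 cancels to the identity and can be dropped.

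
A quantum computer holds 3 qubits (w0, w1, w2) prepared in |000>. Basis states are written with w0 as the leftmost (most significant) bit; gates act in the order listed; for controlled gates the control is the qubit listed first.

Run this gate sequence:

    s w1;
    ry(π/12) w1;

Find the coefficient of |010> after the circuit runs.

The amplitude on |010> is -sqrt(6 - 3*sqrt(2))/4 + sqrt(sqrt(2) + 2)/4.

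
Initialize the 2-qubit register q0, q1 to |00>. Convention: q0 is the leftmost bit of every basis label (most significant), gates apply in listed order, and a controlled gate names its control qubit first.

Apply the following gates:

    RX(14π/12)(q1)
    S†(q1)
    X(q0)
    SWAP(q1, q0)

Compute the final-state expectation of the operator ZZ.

The observable ZZ averages to sqrt(3)/2.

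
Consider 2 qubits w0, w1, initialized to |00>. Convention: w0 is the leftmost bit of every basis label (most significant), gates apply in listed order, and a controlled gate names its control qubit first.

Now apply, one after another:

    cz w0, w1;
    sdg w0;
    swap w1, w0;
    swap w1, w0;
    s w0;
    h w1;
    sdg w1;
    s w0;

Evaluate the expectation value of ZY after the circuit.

The expectation value of ZY is -1. Key observation: the block from step 2 through step 5 cancels to the identity and can be dropped.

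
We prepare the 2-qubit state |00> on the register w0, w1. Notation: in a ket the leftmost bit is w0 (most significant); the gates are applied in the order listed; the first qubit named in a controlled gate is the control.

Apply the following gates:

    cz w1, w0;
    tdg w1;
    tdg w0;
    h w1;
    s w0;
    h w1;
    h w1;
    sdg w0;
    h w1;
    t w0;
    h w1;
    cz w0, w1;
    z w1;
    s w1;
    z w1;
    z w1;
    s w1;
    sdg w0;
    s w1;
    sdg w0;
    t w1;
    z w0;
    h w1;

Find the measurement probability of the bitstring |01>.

The probability of measuring |01> is sqrt(2)/4 + 1/2. Key observation: steps 3-10 multiply out to the identity, so the circuit reduces to the remaining gates.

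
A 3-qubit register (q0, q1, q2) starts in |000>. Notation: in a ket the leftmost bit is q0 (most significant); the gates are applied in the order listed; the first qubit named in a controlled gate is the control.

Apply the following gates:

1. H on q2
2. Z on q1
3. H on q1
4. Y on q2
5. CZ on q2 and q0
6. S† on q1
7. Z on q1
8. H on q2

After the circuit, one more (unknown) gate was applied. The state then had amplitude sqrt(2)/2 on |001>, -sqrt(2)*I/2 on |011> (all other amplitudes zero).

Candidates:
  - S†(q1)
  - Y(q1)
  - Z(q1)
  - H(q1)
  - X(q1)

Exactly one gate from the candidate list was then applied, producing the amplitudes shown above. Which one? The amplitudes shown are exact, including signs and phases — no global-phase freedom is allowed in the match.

The unique candidate consistent with the amplitudes is X(q1).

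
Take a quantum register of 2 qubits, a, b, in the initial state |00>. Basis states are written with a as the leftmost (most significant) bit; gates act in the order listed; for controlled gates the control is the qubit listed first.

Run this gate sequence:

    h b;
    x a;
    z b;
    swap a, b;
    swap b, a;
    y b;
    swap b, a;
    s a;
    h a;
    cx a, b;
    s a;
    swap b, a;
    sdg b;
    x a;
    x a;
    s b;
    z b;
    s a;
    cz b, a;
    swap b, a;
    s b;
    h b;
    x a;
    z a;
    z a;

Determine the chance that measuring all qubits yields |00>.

Outcome |00> occurs with probability 1/4. Key observation: steps 13-16 multiply out to the identity, so the circuit reduces to the remaining gates.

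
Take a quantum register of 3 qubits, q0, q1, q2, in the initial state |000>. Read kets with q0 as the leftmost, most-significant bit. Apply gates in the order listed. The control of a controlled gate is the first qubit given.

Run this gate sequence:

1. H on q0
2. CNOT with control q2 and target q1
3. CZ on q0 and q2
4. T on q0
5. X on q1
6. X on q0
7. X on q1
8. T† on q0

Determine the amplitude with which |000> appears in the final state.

The amplitude on |000> is sqrt(2)*exp(I*pi/4)/2.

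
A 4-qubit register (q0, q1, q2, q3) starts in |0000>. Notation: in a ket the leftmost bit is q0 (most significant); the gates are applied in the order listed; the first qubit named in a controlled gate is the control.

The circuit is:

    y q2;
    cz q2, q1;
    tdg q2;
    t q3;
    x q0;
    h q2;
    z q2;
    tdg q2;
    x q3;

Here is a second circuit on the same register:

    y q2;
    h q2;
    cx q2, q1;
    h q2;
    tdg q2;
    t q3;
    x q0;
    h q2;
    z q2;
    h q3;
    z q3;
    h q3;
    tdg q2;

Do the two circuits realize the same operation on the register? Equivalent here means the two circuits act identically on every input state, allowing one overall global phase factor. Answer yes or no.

No — the two circuits implement different unitaries, even allowing a global phase.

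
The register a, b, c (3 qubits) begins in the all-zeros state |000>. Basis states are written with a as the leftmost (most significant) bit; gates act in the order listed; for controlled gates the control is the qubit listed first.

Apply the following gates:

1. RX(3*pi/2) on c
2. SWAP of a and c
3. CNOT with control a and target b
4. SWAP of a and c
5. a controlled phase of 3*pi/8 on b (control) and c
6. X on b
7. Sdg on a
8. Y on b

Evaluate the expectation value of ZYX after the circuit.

In the final state, ZYX has expectation (1 + exp(3*I*pi/4))*exp(5*I*pi/8)/2.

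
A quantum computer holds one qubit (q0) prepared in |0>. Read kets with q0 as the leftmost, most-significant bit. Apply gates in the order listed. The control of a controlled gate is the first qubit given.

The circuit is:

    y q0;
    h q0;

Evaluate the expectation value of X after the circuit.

The observable X averages to -1.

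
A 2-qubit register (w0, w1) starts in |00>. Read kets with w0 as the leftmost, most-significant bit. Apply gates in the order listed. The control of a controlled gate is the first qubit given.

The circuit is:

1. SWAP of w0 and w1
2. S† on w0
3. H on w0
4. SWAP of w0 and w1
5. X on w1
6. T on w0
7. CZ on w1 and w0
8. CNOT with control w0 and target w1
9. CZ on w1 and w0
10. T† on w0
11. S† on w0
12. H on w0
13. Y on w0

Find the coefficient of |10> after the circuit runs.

|10> carries amplitude I/2 in the final state.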